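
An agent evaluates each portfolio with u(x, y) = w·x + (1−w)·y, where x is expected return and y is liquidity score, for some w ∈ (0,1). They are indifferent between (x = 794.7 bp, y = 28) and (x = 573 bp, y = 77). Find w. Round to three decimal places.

Indifference: w·794.7 + (1−w)·28 = w·573 + (1−w)·77.
Collecting terms: w·221.7 = (1−w)·49.
Hence w = 49/(221.7+49) = 49/270.7 = 0.181.

w = 0.181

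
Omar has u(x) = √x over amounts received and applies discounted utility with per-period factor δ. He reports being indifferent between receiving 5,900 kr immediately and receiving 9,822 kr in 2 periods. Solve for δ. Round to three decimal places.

δ ≈ 0.880

The payoff in 2 periods is discounted by δ^2, so u(5900) = δ^2·u(9822) and δ^2 = u(5900)/u(9822).
Since u(x) = √x, δ^2 = √(5900/9822) = 0.77504.
Taking the square root: δ = 0.77504^(1/2) ≈ 0.880.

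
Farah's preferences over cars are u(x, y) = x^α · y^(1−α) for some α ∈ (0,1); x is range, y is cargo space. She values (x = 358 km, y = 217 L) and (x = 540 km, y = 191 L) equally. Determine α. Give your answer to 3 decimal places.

α ≈ 0.237

Indifference: 358^α · 217^(1−α) = 540^α · 191^(1−α).
Taking logs: α·ln 358 + (1−α)·ln 217 = α·ln 540 + (1−α)·ln 191, i.e. α·-0.411036 = (1−α)·-0.127624.
With A = -0.411036 and B = -0.127624: α·A = (1−α)·B, so α = B/(A+B) = -0.127624/-0.538660 ≈ 0.237.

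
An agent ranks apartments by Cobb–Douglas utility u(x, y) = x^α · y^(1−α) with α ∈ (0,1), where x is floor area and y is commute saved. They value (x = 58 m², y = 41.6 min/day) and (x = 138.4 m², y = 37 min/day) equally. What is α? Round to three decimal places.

Indifference: 58^α · 41.6^(1−α) = 138.4^α · 37^(1−α).
Rearrange to (58/138.4)^α = (37/41.6)^(1−α) and take logs: α·-0.869705 = (1−α)·-0.117182.
With A = -0.869705 and B = -0.117182: α·A = (1−α)·B, so α = B/(A+B) = -0.117182/-0.986887 ≈ 0.119.

α ≈ 0.119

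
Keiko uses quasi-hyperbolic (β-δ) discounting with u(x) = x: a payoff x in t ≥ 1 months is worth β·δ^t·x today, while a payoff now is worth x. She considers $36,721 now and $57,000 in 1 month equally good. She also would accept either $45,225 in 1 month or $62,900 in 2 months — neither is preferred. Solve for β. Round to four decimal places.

The second indifference involves only future payoffs, so β cancels: β·δ^1·45225 = β·δ^2·62900, giving δ = 45225/62900 = 0.71900.
Now use the now-vs-future pair: 36721 = β·δ·57000 gives β = 36721/(0.71900·57000) ≈ 0.8960.

β ≈ 0.8960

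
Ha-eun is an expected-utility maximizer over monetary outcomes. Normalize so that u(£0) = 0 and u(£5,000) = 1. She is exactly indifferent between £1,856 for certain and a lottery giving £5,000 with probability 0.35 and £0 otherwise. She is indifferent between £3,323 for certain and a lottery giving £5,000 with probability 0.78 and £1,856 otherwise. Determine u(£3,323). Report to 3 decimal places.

From the first indifference, u(£1,856) = 0.35·u(£5,000) + 0.65·u(£0) = 0.35·1 + 0.65·0 = 0.35.
Chaining: u(£3,323) = 0.78·1.00 + 0.22·0.35 = 0.8570.

0.857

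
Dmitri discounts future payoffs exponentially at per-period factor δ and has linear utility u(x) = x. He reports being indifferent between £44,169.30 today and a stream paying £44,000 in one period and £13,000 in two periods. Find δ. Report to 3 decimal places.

δ ≈ 0.810

Equating present values: 44169.30 = 44000δ + 13000δ².
Rearranged: 13000δ² + 44000δ − 44169.30 = 0.
δ = (−44000 + √(44000² + 4·13000·44169.30)) / (2·13000) = (−44000 + √4232803600.00) / 26000 ≈ 0.810.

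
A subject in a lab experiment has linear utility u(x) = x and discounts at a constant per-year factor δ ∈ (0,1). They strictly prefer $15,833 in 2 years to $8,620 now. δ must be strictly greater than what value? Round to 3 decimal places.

δ > 0.738

The preference means 8620 < δ^2·15833.
So δ^2 > 8620/15833 = 0.54443; taking the square root of both positive sides preserves the inequality.
δ > (8620/15833)^(1/2) ≈ 0.738.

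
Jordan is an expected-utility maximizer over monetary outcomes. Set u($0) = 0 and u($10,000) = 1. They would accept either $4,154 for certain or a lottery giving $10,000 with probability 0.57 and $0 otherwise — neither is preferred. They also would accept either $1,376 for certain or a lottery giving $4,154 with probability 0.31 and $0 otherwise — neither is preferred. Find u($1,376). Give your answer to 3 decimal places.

0.177

From the first indifference, u($4,154) = 0.57·u($10,000) + 0.43·u($0) = 0.57·1 + 0.43·0 = 0.57.
Chaining: u($1,376) = 0.31·0.57 + 0.69·0.00 = 0.1767.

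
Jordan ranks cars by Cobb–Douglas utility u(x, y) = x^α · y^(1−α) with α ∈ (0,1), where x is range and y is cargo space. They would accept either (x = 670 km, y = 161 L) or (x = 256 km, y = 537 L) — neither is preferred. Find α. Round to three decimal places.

α ≈ 0.556

Set the two utilities equal: 670^α·161^(1−α) = 256^α·537^(1−α).
Rearrange to (670/256)^α = (537/161)^(1−α) and take logs: α·0.962100 = (1−α)·1.204594.
Thus α·(2.166694) = 1.204594, so α = 1.204594/2.166694 ≈ 0.556.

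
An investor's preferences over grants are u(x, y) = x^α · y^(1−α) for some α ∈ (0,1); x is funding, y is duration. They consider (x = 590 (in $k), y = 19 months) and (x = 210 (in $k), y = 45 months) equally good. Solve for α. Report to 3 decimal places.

α ≈ 0.455

Indifference: 590^α · 19^(1−α) = 210^α · 45^(1−α).
Taking logs: α·ln 590 + (1−α)·ln 19 = α·ln 210 + (1−α)·ln 45, i.e. α·1.033015 = (1−α)·0.862224.
So α/(1−α) = (0.862224)/(1.033015) = 0.834667, and α = 0.834667/1.834667 ≈ 0.455.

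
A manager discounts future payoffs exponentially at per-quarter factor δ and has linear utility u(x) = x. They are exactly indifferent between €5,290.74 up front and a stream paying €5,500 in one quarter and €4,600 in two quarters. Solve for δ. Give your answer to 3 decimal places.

δ ≈ 0.630

The stream is worth 5500δ + 4600δ² today, so 5500δ + 4600δ² = 5290.74.
Rearranged: 4600δ² + 5500δ − 5290.74 = 0.
δ = (−5500 + √(5500² + 4·4600·5290.74)) / (2·4600) = (−5500 + √127599616.00) / 9200 ≈ 0.630.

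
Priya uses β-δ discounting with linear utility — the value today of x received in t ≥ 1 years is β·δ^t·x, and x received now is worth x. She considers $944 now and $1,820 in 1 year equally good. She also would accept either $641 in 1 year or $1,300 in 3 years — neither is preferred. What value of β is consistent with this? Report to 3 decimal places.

β ≈ 0.739

The second indifference involves only future payoffs, so β cancels: β·δ^1·641 = β·δ^3·1300, giving δ^2 = 641/1300 = 0.49308, so δ = 0.70219.
Now use the now-vs-future pair: 944 = β·δ·1820 gives β = 944/(0.70219·1820) ≈ 0.739.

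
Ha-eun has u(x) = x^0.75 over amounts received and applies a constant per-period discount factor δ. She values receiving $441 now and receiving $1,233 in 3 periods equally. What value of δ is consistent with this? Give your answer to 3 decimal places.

δ ≈ 0.773

The payoff in 3 periods is discounted by δ^3, so u(441) = δ^3·u(1233) and δ^3 = u(441)/u(1233).
Since u(x) = x^0.75, δ^3 = (441/1233)^0.75 = 0.35766^0.75 = 0.46249.
So δ = 0.46249^(1/3) ≈ 0.773.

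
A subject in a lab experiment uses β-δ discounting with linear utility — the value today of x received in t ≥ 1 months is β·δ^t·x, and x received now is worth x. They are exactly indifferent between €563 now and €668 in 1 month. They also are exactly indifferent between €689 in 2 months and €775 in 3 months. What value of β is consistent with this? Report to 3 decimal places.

β ≈ 0.948

Both payoffs in the second observation are in the future, so β drops out: δ^2·689 = δ^3·775 ⇒ δ = 689/775 = 0.88903.
Substituting δ into 563 = β·δ·668: β = 563/(593.874) ≈ 0.948.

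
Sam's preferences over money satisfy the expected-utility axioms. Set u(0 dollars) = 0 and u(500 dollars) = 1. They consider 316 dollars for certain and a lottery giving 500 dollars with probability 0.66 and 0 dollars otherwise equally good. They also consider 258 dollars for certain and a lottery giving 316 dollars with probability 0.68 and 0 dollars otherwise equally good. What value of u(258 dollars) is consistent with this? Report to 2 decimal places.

0.45

First, u(316 dollars) = 0.66·u(500 dollars) + 0.34·u(0 dollars) = 0.66.
Then u(258 dollars) = 0.68·u(316 dollars) + 0.32·u(0 dollars) = 0.68·0.66 + 0.32·0.00 = 0.4488.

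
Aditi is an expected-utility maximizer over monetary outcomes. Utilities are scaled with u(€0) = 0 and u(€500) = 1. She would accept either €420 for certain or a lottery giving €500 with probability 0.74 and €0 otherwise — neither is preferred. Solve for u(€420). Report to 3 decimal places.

u(€420) equals the lottery's expected utility: 0.74·1 + 0.26·0 = 0.74.

0.740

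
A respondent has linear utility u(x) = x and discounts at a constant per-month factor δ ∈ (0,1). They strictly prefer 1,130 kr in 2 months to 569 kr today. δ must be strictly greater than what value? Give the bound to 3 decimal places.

The preference means 569 < δ^2·1130.
So δ^2 > 569/1130 = 0.50354; taking the square root of both positive sides preserves the inequality.
δ > 0.50354^(1/2) = 0.710.

δ > 0.710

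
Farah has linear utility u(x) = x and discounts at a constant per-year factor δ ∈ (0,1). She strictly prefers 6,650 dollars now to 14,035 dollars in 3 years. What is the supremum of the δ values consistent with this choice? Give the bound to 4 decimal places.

δ < 0.7796

The preference means 6650 > δ^3·14035.
Dividing by 14035: δ^3 < 0.47382. Both sides are positive, so the cube root keeps the direction.
δ < (6650/14035)^(1/3) ≈ 0.7796.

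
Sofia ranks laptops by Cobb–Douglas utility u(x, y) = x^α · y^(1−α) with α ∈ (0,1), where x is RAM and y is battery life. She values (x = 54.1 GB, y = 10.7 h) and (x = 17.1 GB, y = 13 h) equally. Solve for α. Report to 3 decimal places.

Set the two utilities equal: 54.1^α·10.7^(1−α) = 17.1^α·13^(1−α).
Rearrange to (54.1/17.1)^α = (13/10.7)^(1−α) and take logs: α·1.151756 = (1−α)·0.194706.
With A = 1.151756 and B = 0.194706: α·A = (1−α)·B, so α = B/(A+B) = 0.194706/1.346462 ≈ 0.145.

α ≈ 0.145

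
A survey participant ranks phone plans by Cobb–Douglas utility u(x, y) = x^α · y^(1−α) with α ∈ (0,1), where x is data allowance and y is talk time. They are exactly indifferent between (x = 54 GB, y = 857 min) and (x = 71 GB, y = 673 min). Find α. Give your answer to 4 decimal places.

Indifference: 54^α · 857^(1−α) = 71^α · 673^(1−α).
(54/71)^α = (673/857)^(1−α); take logs: α·ln(54/71) = (1−α)·ln(673/857), i.e. α·-0.2736958 = (1−α)·-0.2416926.
So α/(1−α) = (-0.2416926)/(-0.2736958) = 0.8830702, and α = 0.8830702/1.8830702 ≈ 0.4690.

α ≈ 0.4690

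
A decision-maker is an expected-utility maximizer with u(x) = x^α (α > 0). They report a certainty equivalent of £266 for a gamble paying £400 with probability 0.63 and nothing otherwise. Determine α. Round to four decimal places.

The lottery's expected utility is 0.63·u(400) + 0.37·u(0) = 0.63·400^α (since u(0) = 0 for α > 0).
Setting u(266) equal to that: 266^α = 0.63·400^α ⇒ (266/400)^α = 0.63.
α = ln(0.63) / ln(266/400) = -0.4620355/-0.4079682 ≈ 1.1325.

α ≈ 1.1325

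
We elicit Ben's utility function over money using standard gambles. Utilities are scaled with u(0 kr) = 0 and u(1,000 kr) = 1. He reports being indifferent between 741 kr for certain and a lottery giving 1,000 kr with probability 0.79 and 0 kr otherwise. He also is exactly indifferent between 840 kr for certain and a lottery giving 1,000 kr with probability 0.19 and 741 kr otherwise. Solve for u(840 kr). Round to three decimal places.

The first gamble pins u(741 kr): it must equal 0.79·1 + 0.21·0 = 0.79.
Chaining: u(840 kr) = 0.19·1.00 + 0.81·0.79 = 0.8299.

0.830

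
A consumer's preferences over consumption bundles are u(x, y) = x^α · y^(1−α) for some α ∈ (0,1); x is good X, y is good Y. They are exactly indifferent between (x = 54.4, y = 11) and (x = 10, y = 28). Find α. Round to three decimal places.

α ≈ 0.356

The Cobb–Douglas utilities coincide, so 54.4^α·11^(1−α) = 10^α·28^(1−α).
Rearrange to (54.4/10)^α = (28/11)^(1−α) and take logs: α·1.693779 = (1−α)·0.934309.
With A = 1.693779 and B = 0.934309: α·A = (1−α)·B, so α = B/(A+B) = 0.934309/2.628088 ≈ 0.356.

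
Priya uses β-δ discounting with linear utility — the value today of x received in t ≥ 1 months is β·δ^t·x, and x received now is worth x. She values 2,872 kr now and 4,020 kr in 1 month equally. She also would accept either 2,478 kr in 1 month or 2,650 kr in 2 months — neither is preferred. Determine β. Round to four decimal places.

From the later pair, β·δ^1·2478 = β·δ^2·2650; dividing through, δ = 2478/2650 = 0.93509.
Substituting δ into 2872 = β·δ·4020: β = 2872/(3759.079) ≈ 0.7640.

β ≈ 0.7640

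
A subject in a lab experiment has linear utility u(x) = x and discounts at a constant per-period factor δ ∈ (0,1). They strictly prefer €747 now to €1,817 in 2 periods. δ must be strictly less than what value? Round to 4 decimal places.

Comparing present values: 747 > δ^2·1817.
So δ^2 < 747/1817 = 0.41112; taking the square root of both positive sides preserves the inequality.
δ < 0.41112^(1/2) = 0.6412.

δ < 0.6412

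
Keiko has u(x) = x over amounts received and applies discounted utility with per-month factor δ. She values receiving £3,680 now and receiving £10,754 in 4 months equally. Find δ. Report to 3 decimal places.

δ ≈ 0.765

Equating discounted utilities: u(3680) = δ^4·u(10754) ⇒ δ^4 = u(3680)/u(10754).
With u(x) = x: δ^4 = 3680/10754 = 0.34220.
So δ = 0.34220^(1/4) ≈ 0.765.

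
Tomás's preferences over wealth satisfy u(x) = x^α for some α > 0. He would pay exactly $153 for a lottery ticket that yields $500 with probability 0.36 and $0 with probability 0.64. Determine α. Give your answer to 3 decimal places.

α ≈ 0.863

Since u(0) = 0, the lottery's EU is 0.36·500^α.
Indifference: 153^α = 0.36·500^α, so (153/500)^α = 0.36.
α = ln(0.36) / ln(153/500) = -1.021651/-1.184170 ≈ 0.863.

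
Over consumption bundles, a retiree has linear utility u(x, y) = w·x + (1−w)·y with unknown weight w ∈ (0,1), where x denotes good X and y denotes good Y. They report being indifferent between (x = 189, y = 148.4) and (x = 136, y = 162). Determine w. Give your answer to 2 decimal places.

Equating utilities: w·189 + (1−w)·148.4 = w·136 + (1−w)·162.
Collecting terms: w·53 = (1−w)·13.6.
The marginal rate of substitution is 13.6/53, so w = 13.6/(53+13.6) = 0.20.

w = 0.20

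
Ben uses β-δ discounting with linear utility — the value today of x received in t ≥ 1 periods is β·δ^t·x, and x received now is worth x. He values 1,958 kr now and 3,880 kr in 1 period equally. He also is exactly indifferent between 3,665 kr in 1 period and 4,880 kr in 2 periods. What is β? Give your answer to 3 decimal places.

The second indifference involves only future payoffs, so β cancels: β·δ^1·3665 = β·δ^2·4880, giving δ = 3665/4880 = 0.75102.
The first indifference: 1958 = β·δ·3880, so β = 1958/(δ·3880) = 1958/(0.75102·3880) ≈ 0.672.

β ≈ 0.672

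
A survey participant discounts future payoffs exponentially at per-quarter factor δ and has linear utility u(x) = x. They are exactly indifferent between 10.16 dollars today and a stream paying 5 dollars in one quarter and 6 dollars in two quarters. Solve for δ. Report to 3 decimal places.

δ ≈ 0.950

The stream is worth 5δ + 6δ² today, so 5δ + 6δ² = 10.16.
So 6δ² + 5δ − 10.16 = 0.
δ = (−5 + √(5² + 4·6·10.16)) / (2·6) = (−5 + √268.84) / 12 ≈ 0.950.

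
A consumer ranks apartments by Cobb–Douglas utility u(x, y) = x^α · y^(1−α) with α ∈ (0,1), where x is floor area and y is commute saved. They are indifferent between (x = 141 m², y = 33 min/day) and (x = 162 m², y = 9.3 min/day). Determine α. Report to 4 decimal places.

α ≈ 0.9012

The Cobb–Douglas utilities coincide, so 141^α·33^(1−α) = 162^α·9.3^(1−α).
Rearrange to (141/162)^α = (9.3/33)^(1−α) and take logs: α·-0.1388364 = (1−α)·-1.2664932.
Thus α·(-1.4053296) = -1.2664932, so α = -1.2664932/-1.4053296 ≈ 0.9012.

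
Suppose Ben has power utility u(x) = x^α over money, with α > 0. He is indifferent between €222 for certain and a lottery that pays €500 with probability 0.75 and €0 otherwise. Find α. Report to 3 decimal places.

α ≈ 0.354

Since u(0) = 0, the lottery's EU is 0.75·500^α.
Equating: 222^α = 0.75·500^α, i.e. 0.4440^α = 0.75.
α = ln(0.75) / ln(222/500) = -0.287682/-0.811931 ≈ 0.354.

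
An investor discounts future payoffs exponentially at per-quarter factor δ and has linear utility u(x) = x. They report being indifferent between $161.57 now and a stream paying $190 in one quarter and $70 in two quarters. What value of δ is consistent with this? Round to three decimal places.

δ ≈ 0.680

Equating present values: 161.57 = 190δ + 70δ².
So 70δ² + 190δ − 161.57 = 0.
δ = (−190 + √(190² + 4·70·161.57)) / (2·70) = (−190 + √81339.60) / 140 ≈ 0.680.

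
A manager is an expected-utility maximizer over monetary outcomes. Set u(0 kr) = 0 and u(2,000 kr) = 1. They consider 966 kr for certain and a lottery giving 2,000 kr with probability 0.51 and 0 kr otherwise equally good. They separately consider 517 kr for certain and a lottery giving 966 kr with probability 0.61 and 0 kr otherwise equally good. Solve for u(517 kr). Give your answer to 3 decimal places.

0.311

From the first indifference, u(966 kr) = 0.51·u(2,000 kr) + 0.49·u(0 kr) = 0.51·1 + 0.49·0 = 0.51.
Chaining: u(517 kr) = 0.61·0.51 + 0.39·0.00 = 0.3111.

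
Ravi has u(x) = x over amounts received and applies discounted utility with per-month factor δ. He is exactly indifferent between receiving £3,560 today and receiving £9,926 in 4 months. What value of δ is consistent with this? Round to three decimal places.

The payoff in 4 months is discounted by δ^4, so u(3560) = δ^4·u(9926) and δ^4 = u(3560)/u(9926).
With u(x) = x: δ^4 = 3560/9926 = 0.35865.
Hence δ = (0.35865)^(1/4) = 0.77387.

δ ≈ 0.774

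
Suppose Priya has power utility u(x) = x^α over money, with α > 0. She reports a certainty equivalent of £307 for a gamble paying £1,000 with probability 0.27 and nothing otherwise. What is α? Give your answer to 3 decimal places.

α ≈ 1.109

EU(lottery) = 0.27·1000^α + 0.73·0 = 0.27·1000^α.
Indifference: 307^α = 0.27·1000^α, so (307/1000)^α = 0.27.
α = ln(0.27) / ln(307/1000) = -1.309333/-1.180908 ≈ 1.109.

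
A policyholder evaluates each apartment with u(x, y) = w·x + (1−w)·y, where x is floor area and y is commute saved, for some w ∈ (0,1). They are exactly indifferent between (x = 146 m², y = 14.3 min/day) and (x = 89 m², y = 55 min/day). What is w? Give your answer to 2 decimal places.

w = 0.42

u(146,14.3) = u(89,55) means w·146 + (1−w)·14.3 = w·89 + (1−w)·55.
Rearranging, 57·w − 40.7·(1−w) = 0.
So w/(1−w) = 40.7/57 = 0.7140, giving w = 40.7/(57+40.7) = 0.42.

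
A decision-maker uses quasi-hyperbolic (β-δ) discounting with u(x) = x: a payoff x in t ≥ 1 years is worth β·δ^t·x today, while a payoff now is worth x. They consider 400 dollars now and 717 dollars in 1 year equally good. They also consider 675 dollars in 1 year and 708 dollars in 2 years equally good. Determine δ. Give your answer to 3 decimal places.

δ ≈ 0.953

Both payoffs in the second observation are in the future, so β drops out: δ^1·675 = δ^2·708 ⇒ δ = 675/708 = 0.95339.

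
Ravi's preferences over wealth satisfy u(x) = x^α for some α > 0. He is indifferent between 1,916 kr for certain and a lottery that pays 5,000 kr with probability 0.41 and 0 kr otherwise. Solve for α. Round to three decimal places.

EU(lottery) = 0.41·5000^α + 0.59·0 = 0.41·5000^α.
Setting u(1916) equal to that: 1916^α = 0.41·5000^α ⇒ (1916/5000)^α = 0.41.
Taking logs: α·ln(1916/5000) = ln(0.41), so α = -0.891598 / -0.959198 ≈ 0.930.

α ≈ 0.930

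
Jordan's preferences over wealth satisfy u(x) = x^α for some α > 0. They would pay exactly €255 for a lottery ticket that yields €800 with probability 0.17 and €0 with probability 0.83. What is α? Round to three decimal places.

α ≈ 1.550

EU(lottery) = 0.17·800^α + 0.83·0 = 0.17·800^α.
Equating: 255^α = 0.17·800^α, i.e. 0.3187^α = 0.17.
Take logs: α = ln 0.17 / ln(255/800) ≈ 1.54980.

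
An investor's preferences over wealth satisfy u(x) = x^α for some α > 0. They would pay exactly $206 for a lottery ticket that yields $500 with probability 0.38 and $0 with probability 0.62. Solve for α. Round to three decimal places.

The lottery's expected utility is 0.38·u(500) + 0.62·u(0) = 0.38·500^α (since u(0) = 0 for α > 0).
Setting u(206) equal to that: 206^α = 0.38·500^α ⇒ (206/500)^α = 0.38.
α = ln(0.38) / ln(206/500) = -0.967584/-0.886732 ≈ 1.091.

α ≈ 1.091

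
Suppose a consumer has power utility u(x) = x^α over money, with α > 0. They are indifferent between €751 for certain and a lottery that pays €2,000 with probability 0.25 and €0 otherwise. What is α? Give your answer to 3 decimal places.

The lottery's expected utility is 0.25·u(2000) + 0.75·u(0) = 0.25·2000^α (since u(0) = 0 for α > 0).
Setting u(751) equal to that: 751^α = 0.25·2000^α ⇒ (751/2000)^α = 0.25.
α = ln(0.25) / ln(751/2000) = -1.386294/-0.979497 ≈ 1.415.

α ≈ 1.415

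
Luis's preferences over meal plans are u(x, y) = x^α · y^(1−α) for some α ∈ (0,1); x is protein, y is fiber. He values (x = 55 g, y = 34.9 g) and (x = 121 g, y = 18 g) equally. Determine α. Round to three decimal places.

The Cobb–Douglas utilities coincide, so 55^α·34.9^(1−α) = 121^α·18^(1−α).
(55/121)^α = (18/34.9)^(1−α); take logs: α·ln(55/121) = (1−α)·ln(18/34.9), i.e. α·-0.788457 = (1−α)·-0.662115.
So α/(1−α) = (-0.662115)/(-0.788457) = 0.839760, and α = 0.839760/1.839760 ≈ 0.456.

α ≈ 0.456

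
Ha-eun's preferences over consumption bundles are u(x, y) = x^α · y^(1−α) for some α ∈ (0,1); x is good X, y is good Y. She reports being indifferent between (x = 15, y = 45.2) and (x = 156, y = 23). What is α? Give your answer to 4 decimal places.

The Cobb–Douglas utilities coincide, so 15^α·45.2^(1−α) = 156^α·23^(1−α).
Rearrange to (15/156)^α = (23/45.2)^(1−α) and take logs: α·-2.3418058 = (1−α)·-0.6756029.
Thus α·(-3.0174087) = -0.6756029, so α = -0.6756029/-3.0174087 ≈ 0.2239.

α ≈ 0.2239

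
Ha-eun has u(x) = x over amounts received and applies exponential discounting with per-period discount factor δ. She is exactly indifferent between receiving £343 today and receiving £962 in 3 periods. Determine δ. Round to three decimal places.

Equating discounted utilities: u(343) = δ^3·u(962) ⇒ δ^3 = u(343)/u(962).
With u(x) = x: δ^3 = 343/962 = 0.35655.
Hence δ = (0.35655)^(1/3) = 0.70910.

δ ≈ 0.709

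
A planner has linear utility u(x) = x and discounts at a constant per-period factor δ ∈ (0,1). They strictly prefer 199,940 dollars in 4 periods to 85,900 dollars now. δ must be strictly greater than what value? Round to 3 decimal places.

δ > 0.810

Comparing present values: 85900 < δ^4·199940.
Hence δ^4 > 85900/199940 = 0.42963, and x ↦ x^(1/4) is increasing on (0,∞).
δ > (85900/199940)^(1/4) ≈ 0.810.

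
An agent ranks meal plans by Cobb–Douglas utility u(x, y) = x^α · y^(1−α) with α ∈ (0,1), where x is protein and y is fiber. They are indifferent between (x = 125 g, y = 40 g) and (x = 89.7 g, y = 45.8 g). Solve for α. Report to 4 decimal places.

Indifference: 125^α · 40^(1−α) = 89.7^α · 45.8^(1−α).
Taking logs: α·ln 125 + (1−α)·ln 40 = α·ln 89.7 + (1−α)·ln 45.8, i.e. α·0.3318430 = (1−α)·0.1354046.
With A = 0.3318430 and B = 0.1354046: α·A = (1−α)·B, so α = B/(A+B) = 0.1354046/0.4672476 ≈ 0.2898.

α ≈ 0.2898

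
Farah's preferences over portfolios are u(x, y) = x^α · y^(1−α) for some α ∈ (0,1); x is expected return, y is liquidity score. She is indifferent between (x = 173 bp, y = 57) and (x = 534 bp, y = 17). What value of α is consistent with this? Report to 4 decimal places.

α ≈ 0.5177

Indifference: 173^α · 57^(1−α) = 534^α · 17^(1−α).
Rearrange to (173/534)^α = (17/57)^(1−α) and take logs: α·-1.1271042 = (1−α)·-1.2098379.
So α/(1−α) = (-1.2098379)/(-1.1271042) = 1.0734038, and α = 1.0734038/2.0734038 ≈ 0.5177.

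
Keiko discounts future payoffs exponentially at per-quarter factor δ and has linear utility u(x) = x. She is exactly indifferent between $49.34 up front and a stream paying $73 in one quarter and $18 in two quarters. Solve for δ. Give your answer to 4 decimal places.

Equating present values: 49.34 = 73δ + 18δ².
So 18δ² + 73δ − 49.34 = 0.
By the quadratic formula (taking the positive root), δ = (−73 + √8881.48) / 36 ≈ 0.5900.

δ ≈ 0.5900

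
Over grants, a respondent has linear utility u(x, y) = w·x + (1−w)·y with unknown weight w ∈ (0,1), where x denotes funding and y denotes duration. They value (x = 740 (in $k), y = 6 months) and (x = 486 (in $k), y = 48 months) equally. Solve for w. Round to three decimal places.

w = 0.142

u(740,6) = u(486,48) means w·740 + (1−w)·6 = w·486 + (1−w)·48.
Collecting terms: w·254 = (1−w)·42.
So w/(1−w) = 42/254 = 0.1654, giving w = 42/(254+42) = 0.142.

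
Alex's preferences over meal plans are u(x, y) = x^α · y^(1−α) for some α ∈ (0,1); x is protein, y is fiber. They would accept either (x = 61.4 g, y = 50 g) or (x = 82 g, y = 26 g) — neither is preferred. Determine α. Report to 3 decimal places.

The Cobb–Douglas utilities coincide, so 61.4^α·50^(1−α) = 82^α·26^(1−α).
Taking logs: α·ln 61.4 + (1−α)·ln 50 = α·ln 82 + (1−α)·ln 26, i.e. α·-0.289309 = (1−α)·-0.653926.
With A = -0.289309 and B = -0.653926: α·A = (1−α)·B, so α = B/(A+B) = -0.653926/-0.943235 ≈ 0.693.

α ≈ 0.693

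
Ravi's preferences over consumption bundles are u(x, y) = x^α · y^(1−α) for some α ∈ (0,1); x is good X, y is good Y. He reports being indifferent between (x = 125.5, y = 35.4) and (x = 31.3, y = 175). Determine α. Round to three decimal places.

α ≈ 0.535

The Cobb–Douglas utilities coincide, so 125.5^α·35.4^(1−α) = 31.3^α·175^(1−α).
Rearrange to (125.5/31.3)^α = (175/35.4)^(1−α) and take logs: α·1.388688 = (1−α)·1.598074.
So α/(1−α) = (1.598074)/(1.388688) = 1.150780, and α = 1.150780/2.150780 ≈ 0.535.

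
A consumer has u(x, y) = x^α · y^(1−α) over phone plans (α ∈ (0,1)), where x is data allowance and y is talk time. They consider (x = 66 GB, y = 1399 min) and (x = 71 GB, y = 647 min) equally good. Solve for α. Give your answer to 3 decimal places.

The Cobb–Douglas utilities coincide, so 66^α·1399^(1−α) = 71^α·647^(1−α).
Taking logs: α·ln 66 + (1−α)·ln 1399 = α·ln 71 + (1−α)·ln 647, i.e. α·-0.073025 = (1−α)·-0.771167.
With A = -0.073025 and B = -0.771167: α·A = (1−α)·B, so α = B/(A+B) = -0.771167/-0.844192 ≈ 0.913.

α ≈ 0.913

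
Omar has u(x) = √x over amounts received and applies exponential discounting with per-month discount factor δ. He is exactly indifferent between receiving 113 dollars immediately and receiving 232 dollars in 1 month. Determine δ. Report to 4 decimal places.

δ ≈ 0.6979

Equating discounted utilities: u(113) = δ·u(232) ⇒ δ = u(113)/u(232).
With u(x) = √x: δ = √113/√232 = √(113/232) = 0.69790.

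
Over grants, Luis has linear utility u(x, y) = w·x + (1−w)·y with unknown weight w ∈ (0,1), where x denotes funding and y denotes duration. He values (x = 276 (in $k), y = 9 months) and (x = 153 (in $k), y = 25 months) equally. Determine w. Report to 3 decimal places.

Indifference: w·276 + (1−w)·9 = w·153 + (1−w)·25.
Collecting terms: w·123 = (1−w)·16.
Hence w = 16/(123+16) = 16/139 = 0.115.

w = 0.115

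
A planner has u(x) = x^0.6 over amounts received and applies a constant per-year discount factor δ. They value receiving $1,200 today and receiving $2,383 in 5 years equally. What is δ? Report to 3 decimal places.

Equating discounted utilities: u(1200) = δ^5·u(2383) ⇒ δ^5 = u(1200)/u(2383).
Since u(x) = x^0.6, δ^5 = (1200/2383)^0.6 = 0.50357^0.6 = 0.66257.
So δ = 0.66257^(1/5) ≈ 0.921.

δ ≈ 0.921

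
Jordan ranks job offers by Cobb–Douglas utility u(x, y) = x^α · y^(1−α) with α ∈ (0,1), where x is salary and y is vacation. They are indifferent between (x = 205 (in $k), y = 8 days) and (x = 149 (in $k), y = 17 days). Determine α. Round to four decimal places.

Set the two utilities equal: 205^α·8^(1−α) = 149^α·17^(1−α).
Rearrange to (205/149)^α = (17/8)^(1−α) and take logs: α·0.3190637 = (1−α)·0.7537718.
With A = 0.3190637 and B = 0.7537718: α·A = (1−α)·B, so α = B/(A+B) = 0.7537718/1.0728355 ≈ 0.7026.

α ≈ 0.7026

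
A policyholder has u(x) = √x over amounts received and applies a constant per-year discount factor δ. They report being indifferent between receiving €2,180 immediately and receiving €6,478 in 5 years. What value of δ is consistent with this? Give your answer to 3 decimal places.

δ ≈ 0.897

The payoff in 5 years is discounted by δ^5, so u(2180) = δ^5·u(6478) and δ^5 = u(2180)/u(6478).
With u(x) = √x: δ^5 = √2180/√6478 = √(2180/6478) = 0.58011.
Hence δ = (0.58011)^(1/5) = 0.89681.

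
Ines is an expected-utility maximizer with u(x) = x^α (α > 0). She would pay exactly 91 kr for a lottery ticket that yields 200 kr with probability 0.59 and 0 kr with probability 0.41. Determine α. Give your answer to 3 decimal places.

α ≈ 0.670

The lottery's expected utility is 0.59·u(200) + 0.41·u(0) = 0.59·200^α (since u(0) = 0 for α > 0).
Equating: 91^α = 0.59·200^α, i.e. 0.4550^α = 0.59.
α = ln(0.59) / ln(91/200) = -0.527633/-0.787458 ≈ 0.670.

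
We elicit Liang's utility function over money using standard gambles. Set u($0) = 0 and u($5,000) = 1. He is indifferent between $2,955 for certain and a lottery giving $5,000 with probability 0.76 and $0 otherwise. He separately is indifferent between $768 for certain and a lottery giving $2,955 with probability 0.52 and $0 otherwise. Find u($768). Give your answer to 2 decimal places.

The first gamble pins u($2,955): it must equal 0.76·1 + 0.24·0 = 0.76.
Chaining: u($768) = 0.52·0.76 + 0.48·0.00 = 0.3952.

0.40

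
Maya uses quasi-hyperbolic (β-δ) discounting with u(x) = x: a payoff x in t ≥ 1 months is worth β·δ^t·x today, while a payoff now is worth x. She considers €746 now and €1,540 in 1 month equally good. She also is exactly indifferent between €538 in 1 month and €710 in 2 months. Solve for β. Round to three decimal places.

β ≈ 0.639

The second indifference involves only future payoffs, so β cancels: β·δ^1·538 = β·δ^2·710, giving δ = 538/710 = 0.75775.
Now use the now-vs-future pair: 746 = β·δ·1540 gives β = 746/(0.75775·1540) ≈ 0.639.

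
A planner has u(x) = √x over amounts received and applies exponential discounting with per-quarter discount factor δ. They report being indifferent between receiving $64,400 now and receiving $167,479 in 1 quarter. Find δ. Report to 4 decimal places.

δ ≈ 0.6201

Equating discounted utilities: u(64400) = δ·u(167479) ⇒ δ = u(64400)/u(167479).
Since u(x) = √x, δ = √(64400/167479) = 0.62010.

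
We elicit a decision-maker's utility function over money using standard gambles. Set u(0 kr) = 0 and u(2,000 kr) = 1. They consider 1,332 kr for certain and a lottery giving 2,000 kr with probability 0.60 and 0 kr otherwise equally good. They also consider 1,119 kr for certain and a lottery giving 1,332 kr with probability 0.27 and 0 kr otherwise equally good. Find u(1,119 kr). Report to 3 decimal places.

The first gamble pins u(1,332 kr): it must equal 0.60·1 + 0.40·0 = 0.60.
Chaining: u(1,119 kr) = 0.27·0.60 + 0.73·0.00 = 0.1620.

0.162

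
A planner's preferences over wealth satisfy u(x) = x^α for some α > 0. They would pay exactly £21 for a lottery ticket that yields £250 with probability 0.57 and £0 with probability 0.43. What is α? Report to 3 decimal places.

EU(lottery) = 0.57·250^α + 0.43·0 = 0.57·250^α.
Setting u(21) equal to that: 21^α = 0.57·250^α ⇒ (21/250)^α = 0.57.
Take logs: α = ln 0.57 / ln(21/250) ≈ 0.22694.

α ≈ 0.227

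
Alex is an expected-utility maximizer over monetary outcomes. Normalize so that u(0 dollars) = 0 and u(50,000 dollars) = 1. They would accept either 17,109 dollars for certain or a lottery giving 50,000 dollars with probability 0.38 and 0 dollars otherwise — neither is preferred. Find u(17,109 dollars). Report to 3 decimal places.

By the standard-gamble method, u(17,109 dollars) is just the indifference probability on the best outcome: 0.38.

0.380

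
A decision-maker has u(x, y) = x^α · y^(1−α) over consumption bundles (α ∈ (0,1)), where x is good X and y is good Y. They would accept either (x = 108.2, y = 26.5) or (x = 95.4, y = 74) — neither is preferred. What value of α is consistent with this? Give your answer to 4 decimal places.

α ≈ 0.8908

Set the two utilities equal: 108.2^α·26.5^(1−α) = 95.4^α·74^(1−α).
Rearrange to (108.2/95.4)^α = (74/26.5)^(1−α) and take logs: α·0.1259028 = (1−α)·1.0269204.
With A = 0.1259028 and B = 1.0269204: α·A = (1−α)·B, so α = B/(A+B) = 1.0269204/1.1528232 ≈ 0.8908.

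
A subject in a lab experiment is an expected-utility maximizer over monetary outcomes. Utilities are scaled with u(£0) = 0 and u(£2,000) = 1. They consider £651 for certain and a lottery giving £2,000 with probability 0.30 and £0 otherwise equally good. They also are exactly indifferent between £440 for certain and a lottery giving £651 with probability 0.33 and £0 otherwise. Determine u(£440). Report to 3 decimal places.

0.099

From the first indifference, u(£651) = 0.30·u(£2,000) + 0.70·u(£0) = 0.30·1 + 0.70·0 = 0.30.
Chaining: u(£440) = 0.33·0.30 + 0.67·0.00 = 0.0990.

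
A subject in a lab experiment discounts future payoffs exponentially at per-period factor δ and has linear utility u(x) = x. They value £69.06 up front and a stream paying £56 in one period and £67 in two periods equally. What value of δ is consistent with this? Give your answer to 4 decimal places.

Equating present values: 69.06 = 56δ + 67δ².
That is, 67δ² + 56δ − 69.06 = 0, a quadratic in δ.
δ = (−56 + √(56² + 4·67·69.06)) / (2·67) = (−56 + √21644.08) / 134 ≈ 0.6800.

δ ≈ 0.6800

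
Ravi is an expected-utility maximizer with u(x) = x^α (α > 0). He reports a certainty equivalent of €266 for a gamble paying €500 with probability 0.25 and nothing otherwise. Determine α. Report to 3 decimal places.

EU(lottery) = 0.25·500^α + 0.75·0 = 0.25·500^α.
Indifference: 266^α = 0.25·500^α, so (266/500)^α = 0.25.
α = ln(0.25) / ln(266/500) = -1.386294/-0.631112 ≈ 2.197.

α ≈ 2.197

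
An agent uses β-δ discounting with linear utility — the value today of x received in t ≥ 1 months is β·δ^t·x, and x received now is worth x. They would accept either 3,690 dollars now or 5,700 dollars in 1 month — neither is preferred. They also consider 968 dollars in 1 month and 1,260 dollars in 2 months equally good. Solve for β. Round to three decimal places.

β ≈ 0.843

Both payoffs in the second observation are in the future, so β drops out: δ^1·968 = δ^2·1260 ⇒ δ = 968/1260 = 0.76825.
Substituting δ into 3690 = β·δ·5700: β = 3690/(4379.048) ≈ 0.843.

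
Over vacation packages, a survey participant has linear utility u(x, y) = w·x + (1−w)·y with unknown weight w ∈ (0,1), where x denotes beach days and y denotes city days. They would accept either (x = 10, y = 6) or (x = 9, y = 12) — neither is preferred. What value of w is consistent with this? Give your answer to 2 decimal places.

w = 0.86

u(10,6) = u(9,12) means w·10 + (1−w)·6 = w·9 + (1−w)·12.
w·(10−9) = (1−w)·(12−6), i.e. w·1 = (1−w)·6.
The marginal rate of substitution is 6/1, so w = 6/(1+6) = 0.86.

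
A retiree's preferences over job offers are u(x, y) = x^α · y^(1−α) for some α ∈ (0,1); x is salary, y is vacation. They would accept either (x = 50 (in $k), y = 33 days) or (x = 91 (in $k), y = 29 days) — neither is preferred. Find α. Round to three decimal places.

α ≈ 0.177

Indifference: 50^α · 33^(1−α) = 91^α · 29^(1−α).
Taking logs: α·ln 50 + (1−α)·ln 33 = α·ln 91 + (1−α)·ln 29, i.e. α·-0.598837 = (1−α)·-0.129212.
Thus α·(-0.728049) = -0.129212, so α = -0.129212/-0.728049 ≈ 0.177.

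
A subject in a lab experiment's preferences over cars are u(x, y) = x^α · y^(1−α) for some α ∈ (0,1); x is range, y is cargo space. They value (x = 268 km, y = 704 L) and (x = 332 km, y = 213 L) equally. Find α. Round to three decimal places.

α ≈ 0.848

The Cobb–Douglas utilities coincide, so 268^α·704^(1−α) = 332^α·213^(1−α).
Taking logs: α·ln 268 + (1−α)·ln 704 = α·ln 332 + (1−α)·ln 213, i.e. α·-0.214148 = (1−α)·-1.195486.
So α/(1−α) = (-1.195486)/(-0.214148) = 5.582522, and α = 5.582522/6.582522 ≈ 0.848.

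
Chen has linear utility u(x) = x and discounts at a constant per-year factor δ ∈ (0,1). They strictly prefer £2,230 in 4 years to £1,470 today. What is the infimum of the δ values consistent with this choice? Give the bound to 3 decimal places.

Comparing present values: 1470 < δ^4·2230.
Hence δ^4 > 1470/2230 = 0.65919, and x ↦ x^(1/4) is increasing on (0,∞).
δ > 0.65919^(1/4) = 0.901.

δ > 0.901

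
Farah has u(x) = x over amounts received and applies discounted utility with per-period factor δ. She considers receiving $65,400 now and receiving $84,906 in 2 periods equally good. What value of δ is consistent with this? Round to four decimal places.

Equating discounted utilities: u(65400) = δ^2·u(84906) ⇒ δ^2 = u(65400)/u(84906).
With u(x) = x: δ^2 = 65400/84906 = 0.77026.
Taking the square root: δ = 0.77026^(1/2) ≈ 0.8776.

δ ≈ 0.8776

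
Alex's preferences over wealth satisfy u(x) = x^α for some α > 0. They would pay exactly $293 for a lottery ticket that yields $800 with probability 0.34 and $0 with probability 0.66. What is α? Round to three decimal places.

Since u(0) = 0, the lottery's EU is 0.34·800^α.
Indifference: 293^α = 0.34·800^α, so (293/800)^α = 0.34.
α = ln(0.34) / ln(293/800) = -1.078810/-1.004439 ≈ 1.074.

α ≈ 1.074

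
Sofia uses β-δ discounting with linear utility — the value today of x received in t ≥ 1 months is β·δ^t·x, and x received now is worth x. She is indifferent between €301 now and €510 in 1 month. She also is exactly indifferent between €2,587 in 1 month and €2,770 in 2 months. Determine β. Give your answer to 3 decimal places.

β ≈ 0.632

From the later pair, β·δ^1·2587 = β·δ^2·2770; dividing through, δ = 2587/2770 = 0.93394.
The first indifference: 301 = β·δ·510, so β = 301/(δ·510) = 301/(0.93394·510) ≈ 0.632.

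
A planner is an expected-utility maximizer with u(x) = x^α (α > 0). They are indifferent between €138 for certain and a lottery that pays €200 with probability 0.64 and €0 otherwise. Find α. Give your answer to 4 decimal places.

α ≈ 1.2027

The lottery's expected utility is 0.64·u(200) + 0.36·u(0) = 0.64·200^α (since u(0) = 0 for α > 0).
Equating: 138^α = 0.64·200^α, i.e. 0.6900^α = 0.64.
Taking logs: α·ln(138/200) = ln(0.64), so α = -0.4462871 / -0.3710637 ≈ 1.2027.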